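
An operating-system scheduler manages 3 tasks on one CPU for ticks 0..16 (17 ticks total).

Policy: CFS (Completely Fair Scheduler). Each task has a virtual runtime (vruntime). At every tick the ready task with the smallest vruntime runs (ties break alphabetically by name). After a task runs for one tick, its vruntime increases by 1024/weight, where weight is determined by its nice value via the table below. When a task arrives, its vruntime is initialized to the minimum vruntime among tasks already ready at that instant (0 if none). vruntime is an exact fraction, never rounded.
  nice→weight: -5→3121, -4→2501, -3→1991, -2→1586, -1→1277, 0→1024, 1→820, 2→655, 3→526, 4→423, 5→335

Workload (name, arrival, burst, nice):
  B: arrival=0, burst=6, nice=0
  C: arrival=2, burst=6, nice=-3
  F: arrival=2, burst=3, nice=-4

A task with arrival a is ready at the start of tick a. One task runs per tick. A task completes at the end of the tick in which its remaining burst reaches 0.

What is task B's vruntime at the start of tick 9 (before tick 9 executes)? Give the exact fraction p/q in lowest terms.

t=0: vr[B=0] → run B
t=1: vr[B=1] → run B
t=2: vr[B=2 C=2 F=2] → run B
t=3: vr[B=3 C=2 F=2] → run C
t=4: vr[B=3 C=5006/1991 F=2] → run F
t=5: vr[B=3 C=5006/1991 F=6026/2501] → run F
t=6: vr[B=3 C=5006/1991 F=7050/2501] → run C
t=7: vr[B=3 C=6030/1991 F=7050/2501] → run F
t=8: vr[B=3 C=6030/1991] → run B
t=9: vr[B=4 C=6030/1991] → run C
t=10: vr[B=4 C=7054/1991] → run C
t=11: vr[B=4 C=8078/1991] → run B
t=12: vr[B=5 C=8078/1991] → run C
t=13: vr[B=5 C=9102/1991] → run C
t=14: vr[B=5] → run B
t=15: (idle)
t=16: (idle)

vruntime(B, start of tick 9) = 4/1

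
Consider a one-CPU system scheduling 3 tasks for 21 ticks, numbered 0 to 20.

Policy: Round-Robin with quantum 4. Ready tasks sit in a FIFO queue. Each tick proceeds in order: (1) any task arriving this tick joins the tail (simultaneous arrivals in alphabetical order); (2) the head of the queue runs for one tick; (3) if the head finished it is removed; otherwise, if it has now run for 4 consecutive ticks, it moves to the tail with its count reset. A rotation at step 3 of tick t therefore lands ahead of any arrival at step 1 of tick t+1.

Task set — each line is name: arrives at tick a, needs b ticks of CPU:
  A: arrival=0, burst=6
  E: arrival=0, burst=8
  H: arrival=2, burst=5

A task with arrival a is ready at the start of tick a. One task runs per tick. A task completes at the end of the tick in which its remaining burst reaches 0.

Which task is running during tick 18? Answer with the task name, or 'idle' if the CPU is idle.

t=0: queue=[A,E] q_used=0 → run A
t=1: queue=[A,E] q_used=1 → run A
t=2: queue=[A,E,H] q_used=2 → run A
t=3: queue=[A,E,H] q_used=3 → run A
t=4: queue=[E,H,A] q_used=0 → run E
t=5: queue=[E,H,A] q_used=1 → run E
t=6: queue=[E,H,A] q_used=2 → run E
t=7: queue=[E,H,A] q_used=3 → run E
t=8: queue=[H,A,E] q_used=0 → run H
t=9: queue=[H,A,E] q_used=1 → run H
t=10: queue=[H,A,E] q_used=2 → run H
t=11: queue=[H,A,E] q_used=3 → run H
t=12: queue=[A,E,H] q_used=0 → run A
t=13: queue=[A,E,H] q_used=1 → run A
t=14: queue=[E,H] q_used=0 → run E
t=15: queue=[E,H] q_used=1 → run E
t=16: queue=[E,H] q_used=2 → run E
t=17: queue=[E,H] q_used=3 → run E
t=18: queue=[H] q_used=0 → run H
t=19: (idle)
t=20: (idle)

running at tick 18 = H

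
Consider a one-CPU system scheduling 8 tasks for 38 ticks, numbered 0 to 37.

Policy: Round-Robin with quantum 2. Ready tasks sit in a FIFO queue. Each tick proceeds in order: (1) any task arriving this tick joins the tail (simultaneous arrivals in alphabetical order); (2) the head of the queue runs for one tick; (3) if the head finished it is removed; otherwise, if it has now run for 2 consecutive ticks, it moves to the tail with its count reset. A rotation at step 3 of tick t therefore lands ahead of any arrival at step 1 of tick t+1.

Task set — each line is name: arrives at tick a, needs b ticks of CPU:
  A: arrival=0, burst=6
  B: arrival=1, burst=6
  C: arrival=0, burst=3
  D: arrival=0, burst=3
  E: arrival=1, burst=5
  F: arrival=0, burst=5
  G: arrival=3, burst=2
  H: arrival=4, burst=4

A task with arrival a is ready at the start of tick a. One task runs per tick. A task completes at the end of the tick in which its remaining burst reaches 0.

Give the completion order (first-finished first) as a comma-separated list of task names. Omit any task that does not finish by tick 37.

t=0: queue=[A,C,D,F] q_used=0 → run A
t=1: queue=[A,C,D,F,B,E] q_used=1 → run A
t=2: queue=[C,D,F,B,E,A] q_used=0 → run C
t=3: queue=[C,D,F,B,E,A,G] q_used=1 → run C
t=4: queue=[D,F,B,E,A,G,C,H] q_used=0 → run D
t=5: queue=[D,F,B,E,A,G,C,H] q_used=1 → run D
t=6: queue=[F,B,E,A,G,C,H,D] q_used=0 → run F
t=7: queue=[F,B,E,A,G,C,H,D] q_used=1 → run F
t=8: queue=[B,E,A,G,C,H,D,F] q_used=0 → run B
t=9: queue=[B,E,A,G,C,H,D,F] q_used=1 → run B
t=10: queue=[E,A,G,C,H,D,F,B] q_used=0 → run E
t=11: queue=[E,A,G,C,H,D,F,B] q_used=1 → run E
t=12: queue=[A,G,C,H,D,F,B,E] q_used=0 → run A
t=13: queue=[A,G,C,H,D,F,B,E] q_used=1 → run A
t=14: queue=[G,C,H,D,F,B,E,A] q_used=0 → run G
t=15: queue=[G,C,H,D,F,B,E,A] q_used=1 → run G
t=16: queue=[C,H,D,F,B,E,A] q_used=0 → run C
t=17: queue=[H,D,F,B,E,A] q_used=0 → run H
t=18: queue=[H,D,F,B,E,A] q_used=1 → run H
t=19: queue=[D,F,B,E,A,H] q_used=0 → run D
t=20: queue=[F,B,E,A,H] q_used=0 → run F
t=21: queue=[F,B,E,A,H] q_used=1 → run F
t=22: queue=[B,E,A,H,F] q_used=0 → run B
t=23: queue=[B,E,A,H,F] q_used=1 → run B
t=24: queue=[E,A,H,F,B] q_used=0 → run E
t=25: queue=[E,A,H,F,B] q_used=1 → run E
t=26: queue=[A,H,F,B,E] q_used=0 → run A
t=27: queue=[A,H,F,B,E] q_used=1 → run A
t=28: queue=[H,F,B,E] q_used=0 → run H
t=29: queue=[H,F,B,E] q_used=1 → run H
t=30: queue=[F,B,E] q_used=0 → run F
t=31: queue=[B,E] q_used=0 → run B
t=32: queue=[B,E] q_used=1 → run B
t=33: queue=[E] q_used=0 → run E
t=34: (idle)
t=35: (idle)
t=36: (idle)
t=37: (idle)

completion order = G, C, D, A, H, F, B, E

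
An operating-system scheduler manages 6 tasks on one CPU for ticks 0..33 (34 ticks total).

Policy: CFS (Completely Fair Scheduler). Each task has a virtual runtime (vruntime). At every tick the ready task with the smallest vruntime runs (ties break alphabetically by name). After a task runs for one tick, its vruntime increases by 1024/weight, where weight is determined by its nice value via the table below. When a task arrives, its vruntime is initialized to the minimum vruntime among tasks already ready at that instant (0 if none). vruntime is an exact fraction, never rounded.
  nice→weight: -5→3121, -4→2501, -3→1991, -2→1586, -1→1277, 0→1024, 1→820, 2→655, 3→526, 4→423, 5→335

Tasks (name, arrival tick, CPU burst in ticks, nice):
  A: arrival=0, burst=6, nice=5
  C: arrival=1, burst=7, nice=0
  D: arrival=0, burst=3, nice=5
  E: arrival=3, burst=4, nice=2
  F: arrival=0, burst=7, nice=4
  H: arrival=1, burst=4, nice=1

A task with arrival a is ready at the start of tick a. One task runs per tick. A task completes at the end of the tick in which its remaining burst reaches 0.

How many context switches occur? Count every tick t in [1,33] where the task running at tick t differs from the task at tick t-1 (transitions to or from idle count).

context switches = 29

t=0: vr[A=0 D=0 F=0] → run A
t=1: vr[A=1024/335 C=0 D=0 F=0 H=0] → run C
t=2: vr[A=1024/335 C=1 D=0 F=0 H=0] → run D
t=3: vr[A=1024/335 C=1 D=1024/335 E=0 F=0 H=0] → run E
t=4: vr[A=1024/335 C=1 D=1024/335 E=1024/655 F=0 H=0] → run F
t=5: vr[A=1024/335 C=1 D=1024/335 E=1024/655 F=1024/423 H=0] → run H
t=6: vr[A=1024/335 C=1 D=1024/335 E=1024/655 F=1024/423 H=256/205] → run C
t=7: vr[A=1024/335 C=2 D=1024/335 E=1024/655 F=1024/423 H=256/205] → run H
t=8: vr[A=1024/335 C=2 D=1024/335 E=1024/655 F=1024/423 H=512/205] → run E
t=9: vr[A=1024/335 C=2 D=1024/335 E=2048/655 F=1024/423 H=512/205] → run C
t=10: vr[A=1024/335 C=3 D=1024/335 E=2048/655 F=1024/423 H=512/205] → run F
t=11: vr[A=1024/335 C=3 D=1024/335 E=2048/655 F=2048/423 H=512/205] → run H
t=12: vr[A=1024/335 C=3 D=1024/335 E=2048/655 F=2048/423 H=768/205] → run C
t=13: vr[A=1024/335 C=4 D=1024/335 E=2048/655 F=2048/423 H=768/205] → run A
t=14: vr[A=2048/335 C=4 D=1024/335 E=2048/655 F=2048/423 H=768/205] → run D
t=15: vr[A=2048/335 C=4 D=2048/335 E=2048/655 F=2048/423 H=768/205] → run E
t=16: vr[A=2048/335 C=4 D=2048/335 E=3072/655 F=2048/423 H=768/205] → run H
t=17: vr[A=2048/335 C=4 D=2048/335 E=3072/655 F=2048/423] → run C
t=18: vr[A=2048/335 C=5 D=2048/335 E=3072/655 F=2048/423] → run E
t=19: vr[A=2048/335 C=5 D=2048/335 F=2048/423] → run F
t=20: vr[A=2048/335 C=5 D=2048/335 F=1024/141] → run C
t=21: vr[A=2048/335 C=6 D=2048/335 F=1024/141] → run C
t=22: vr[A=2048/335 D=2048/335 F=1024/141] → run A
t=23: vr[A=3072/335 D=2048/335 F=1024/141] → run D
t=24: vr[A=3072/335 F=1024/141] → run F
t=25: vr[A=3072/335 F=4096/423] → run A
t=26: vr[A=4096/335 F=4096/423] → run F
t=27: vr[A=4096/335 F=5120/423] → run F
t=28: vr[A=4096/335 F=2048/141] → run A
t=29: vr[A=1024/67 F=2048/141] → run F
t=30: vr[A=1024/67] → run A
t=31: (idle)
t=32: (idle)
t=33: (idle)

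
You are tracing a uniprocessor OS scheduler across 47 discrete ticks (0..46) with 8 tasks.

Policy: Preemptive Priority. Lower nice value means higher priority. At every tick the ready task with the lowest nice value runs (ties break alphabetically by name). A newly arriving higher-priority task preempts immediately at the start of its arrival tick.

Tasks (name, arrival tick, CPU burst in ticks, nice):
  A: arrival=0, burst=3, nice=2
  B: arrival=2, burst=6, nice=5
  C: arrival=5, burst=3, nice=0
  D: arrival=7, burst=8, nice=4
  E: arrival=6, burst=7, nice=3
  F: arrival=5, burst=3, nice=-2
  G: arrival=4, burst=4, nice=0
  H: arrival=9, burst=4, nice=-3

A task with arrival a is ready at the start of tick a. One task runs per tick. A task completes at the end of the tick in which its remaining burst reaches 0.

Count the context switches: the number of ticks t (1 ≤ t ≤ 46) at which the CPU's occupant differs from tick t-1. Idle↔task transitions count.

context switches = 11

t=0: ready={A} → run A
t=1: ready={A} → run A
t=2: ready={A,B} → run A
t=3: ready={B} → run B
t=4: ready={B,G} → run G
t=5: ready={B,C,F,G} → run F
t=6: ready={B,C,E,F,G} → run F
t=7: ready={B,C,D,E,F,G} → run F
t=8: ready={B,C,D,E,G} → run C
t=9: ready={B,C,D,E,G,H} → run H
t=10: ready={B,C,D,E,G,H} → run H
t=11: ready={B,C,D,E,G,H} → run H
t=12: ready={B,C,D,E,G,H} → run H
t=13: ready={B,C,D,E,G} → run C
t=14: ready={B,C,D,E,G} → run C
t=15: ready={B,D,E,G} → run G
t=16: ready={B,D,E,G} → run G
t=17: ready={B,D,E,G} → run G
t=18: ready={B,D,E} → run E
t=19: ready={B,D,E} → run E
t=20: ready={B,D,E} → run E
t=21: ready={B,D,E} → run E
t=22: ready={B,D,E} → run E
t=23: ready={B,D,E} → run E
t=24: ready={B,D,E} → run E
t=25: ready={B,D} → run D
t=26: ready={B,D} → run D
t=27: ready={B,D} → run D
t=28: ready={B,D} → run D
t=29: ready={B,D} → run D
t=30: ready={B,D} → run D
t=31: ready={B,D} → run D
t=32: ready={B,D} → run D
t=33: ready={B} → run B
t=34: ready={B} → run B
t=35: ready={B} → run B
t=36: ready={B} → run B
t=37: ready={B} → run B
t=38: (idle)
t=39: (idle)
t=40: (idle)
t=41: (idle)
t=42: (idle)
t=43: (idle)
t=44: (idle)
t=45: (idle)
t=46: (idle)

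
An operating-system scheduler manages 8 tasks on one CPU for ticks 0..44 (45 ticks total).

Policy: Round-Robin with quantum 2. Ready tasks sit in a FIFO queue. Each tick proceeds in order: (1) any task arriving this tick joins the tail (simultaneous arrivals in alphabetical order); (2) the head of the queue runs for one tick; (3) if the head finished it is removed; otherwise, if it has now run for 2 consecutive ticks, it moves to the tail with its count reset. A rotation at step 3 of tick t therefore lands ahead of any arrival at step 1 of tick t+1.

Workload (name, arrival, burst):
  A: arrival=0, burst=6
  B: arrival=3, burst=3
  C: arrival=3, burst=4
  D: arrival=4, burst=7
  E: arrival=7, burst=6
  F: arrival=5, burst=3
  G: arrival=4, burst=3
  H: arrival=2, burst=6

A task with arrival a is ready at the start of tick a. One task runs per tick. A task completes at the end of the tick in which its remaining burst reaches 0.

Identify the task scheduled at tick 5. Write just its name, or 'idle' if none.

running at tick 5 = H

t=0: queue=[A] q_used=0 → run A
t=1: queue=[A] q_used=1 → run A
t=2: queue=[A,H] q_used=0 → run A
t=3: queue=[A,H,B,C] q_used=1 → run A
t=4: queue=[H,B,C,A,D,G] q_used=0 → run H
t=5: queue=[H,B,C,A,D,G,F] q_used=1 → run H
t=6: queue=[B,C,A,D,G,F,H] q_used=0 → run B
t=7: queue=[B,C,A,D,G,F,H,E] q_used=1 → run B
t=8: queue=[C,A,D,G,F,H,E,B] q_used=0 → run C
t=9: queue=[C,A,D,G,F,H,E,B] q_used=1 → run C
t=10: queue=[A,D,G,F,H,E,B,C] q_used=0 → run A
t=11: queue=[A,D,G,F,H,E,B,C] q_used=1 → run A
t=12: queue=[D,G,F,H,E,B,C] q_used=0 → run D
t=13: queue=[D,G,F,H,E,B,C] q_used=1 → run D
t=14: queue=[G,F,H,E,B,C,D] q_used=0 → run G
t=15: queue=[G,F,H,E,B,C,D] q_used=1 → run G
t=16: queue=[F,H,E,B,C,D,G] q_used=0 → run F
t=17: queue=[F,H,E,B,C,D,G] q_used=1 → run F
t=18: queue=[H,E,B,C,D,G,F] q_used=0 → run H
t=19: queue=[H,E,B,C,D,G,F] q_used=1 → run H
t=20: queue=[E,B,C,D,G,F,H] q_used=0 → run E
t=21: queue=[E,B,C,D,G,F,H] q_used=1 → run E
t=22: queue=[B,C,D,G,F,H,E] q_used=0 → run B
t=23: queue=[C,D,G,F,H,E] q_used=0 → run C
t=24: queue=[C,D,G,F,H,E] q_used=1 → run C
t=25: queue=[D,G,F,H,E] q_used=0 → run D
t=26: queue=[D,G,F,H,E] q_used=1 → run D
t=27: queue=[G,F,H,E,D] q_used=0 → run G
t=28: queue=[F,H,E,D] q_used=0 → run F
t=29: queue=[H,E,D] q_used=0 → run H
t=30: queue=[H,E,D] q_used=1 → run H
t=31: queue=[E,D] q_used=0 → run E
t=32: queue=[E,D] q_used=1 → run E
t=33: queue=[D,E] q_used=0 → run D
t=34: queue=[D,E] q_used=1 → run D
t=35: queue=[E,D] q_used=0 → run E
t=36: queue=[E,D] q_used=1 → run E
t=37: queue=[D] q_used=0 → run D
t=38: (idle)
t=39: (idle)
t=40: (idle)
t=41: (idle)
t=42: (idle)
t=43: (idle)
t=44: (idle)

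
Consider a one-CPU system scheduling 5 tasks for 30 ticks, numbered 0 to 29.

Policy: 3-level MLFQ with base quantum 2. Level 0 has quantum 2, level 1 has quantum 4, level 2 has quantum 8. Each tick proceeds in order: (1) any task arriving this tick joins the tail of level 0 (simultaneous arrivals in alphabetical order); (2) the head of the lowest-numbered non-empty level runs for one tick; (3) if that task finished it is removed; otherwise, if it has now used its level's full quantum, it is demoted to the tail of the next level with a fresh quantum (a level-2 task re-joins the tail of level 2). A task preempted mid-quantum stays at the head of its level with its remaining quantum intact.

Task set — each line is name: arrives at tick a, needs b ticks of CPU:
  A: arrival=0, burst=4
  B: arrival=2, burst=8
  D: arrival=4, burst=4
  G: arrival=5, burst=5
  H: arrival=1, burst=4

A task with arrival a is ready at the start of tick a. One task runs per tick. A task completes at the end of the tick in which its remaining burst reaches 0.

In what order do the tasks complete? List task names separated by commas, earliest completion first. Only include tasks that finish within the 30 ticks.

t=0: L0/L1/L2 = A/-/- → run A
t=1: L0/L1/L2 = AH/-/- → run A
t=2: L0/L1/L2 = HB/A/- → run H
t=3: L0/L1/L2 = HB/A/- → run H
t=4: L0/L1/L2 = BD/AH/- → run B
t=5: L0/L1/L2 = BDG/AH/- → run B
t=6: L0/L1/L2 = DG/AHB/- → run D
t=7: L0/L1/L2 = DG/AHB/- → run D
t=8: L0/L1/L2 = G/AHBD/- → run G
t=9: L0/L1/L2 = G/AHBD/- → run G
t=10: L0/L1/L2 = -/AHBDG/- → run A
t=11: L0/L1/L2 = -/AHBDG/- → run A
t=12: L0/L1/L2 = -/HBDG/- → run H
t=13: L0/L1/L2 = -/HBDG/- → run H
t=14: L0/L1/L2 = -/BDG/- → run B
t=15: L0/L1/L2 = -/BDG/- → run B
t=16: L0/L1/L2 = -/BDG/- → run B
t=17: L0/L1/L2 = -/BDG/- → run B
t=18: L0/L1/L2 = -/DG/B → run D
t=19: L0/L1/L2 = -/DG/B → run D
t=20: L0/L1/L2 = -/G/B → run G
t=21: L0/L1/L2 = -/G/B → run G
t=22: L0/L1/L2 = -/G/B → run G
t=23: L0/L1/L2 = -/-/B → run B
t=24: L0/L1/L2 = -/-/B → run B
t=25: (idle)
t=26: (idle)
t=27: (idle)
t=28: (idle)
t=29: (idle)

completion order = A, H, D, G, B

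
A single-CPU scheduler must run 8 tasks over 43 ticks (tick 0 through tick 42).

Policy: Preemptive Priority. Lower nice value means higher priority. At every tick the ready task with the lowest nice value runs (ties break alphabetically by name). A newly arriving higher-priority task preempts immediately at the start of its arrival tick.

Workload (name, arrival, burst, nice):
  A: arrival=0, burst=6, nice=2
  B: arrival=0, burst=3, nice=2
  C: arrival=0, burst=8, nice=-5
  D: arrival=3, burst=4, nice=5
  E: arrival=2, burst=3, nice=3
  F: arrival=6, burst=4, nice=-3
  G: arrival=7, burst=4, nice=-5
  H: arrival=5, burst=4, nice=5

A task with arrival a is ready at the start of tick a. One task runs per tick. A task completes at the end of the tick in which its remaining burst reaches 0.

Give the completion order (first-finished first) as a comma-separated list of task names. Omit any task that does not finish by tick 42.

completion order = C, G, F, A, B, E, D, H

t=0: ready={A,B,C} → run C
t=1: ready={A,B,C} → run C
t=2: ready={A,B,C,E} → run C
t=3: ready={A,B,C,D,E} → run C
t=4: ready={A,B,C,D,E} → run C
t=5: ready={A,B,C,D,E,H} → run C
t=6: ready={A,B,C,D,E,F,H} → run C
t=7: ready={A,B,C,D,E,F,G,H} → run C
t=8: ready={A,B,D,E,F,G,H} → run G
t=9: ready={A,B,D,E,F,G,H} → run G
t=10: ready={A,B,D,E,F,G,H} → run G
t=11: ready={A,B,D,E,F,G,H} → run G
t=12: ready={A,B,D,E,F,H} → run F
t=13: ready={A,B,D,E,F,H} → run F
t=14: ready={A,B,D,E,F,H} → run F
t=15: ready={A,B,D,E,F,H} → run F
t=16: ready={A,B,D,E,H} → run A
t=17: ready={A,B,D,E,H} → run A
t=18: ready={A,B,D,E,H} → run A
t=19: ready={A,B,D,E,H} → run A
t=20: ready={A,B,D,E,H} → run A
t=21: ready={A,B,D,E,H} → run A
t=22: ready={B,D,E,H} → run B
t=23: ready={B,D,E,H} → run B
t=24: ready={B,D,E,H} → run B
t=25: ready={D,E,H} → run E
t=26: ready={D,E,H} → run E
t=27: ready={D,E,H} → run E
t=28: ready={D,H} → run D
t=29: ready={D,H} → run D
t=30: ready={D,H} → run D
t=31: ready={D,H} → run D
t=32: ready={H} → run H
t=33: ready={H} → run H
t=34: ready={H} → run H
t=35: ready={H} → run H
t=36: (idle)
t=37: (idle)
t=38: (idle)
t=39: (idle)
t=40: (idle)
t=41: (idle)
t=42: (idle)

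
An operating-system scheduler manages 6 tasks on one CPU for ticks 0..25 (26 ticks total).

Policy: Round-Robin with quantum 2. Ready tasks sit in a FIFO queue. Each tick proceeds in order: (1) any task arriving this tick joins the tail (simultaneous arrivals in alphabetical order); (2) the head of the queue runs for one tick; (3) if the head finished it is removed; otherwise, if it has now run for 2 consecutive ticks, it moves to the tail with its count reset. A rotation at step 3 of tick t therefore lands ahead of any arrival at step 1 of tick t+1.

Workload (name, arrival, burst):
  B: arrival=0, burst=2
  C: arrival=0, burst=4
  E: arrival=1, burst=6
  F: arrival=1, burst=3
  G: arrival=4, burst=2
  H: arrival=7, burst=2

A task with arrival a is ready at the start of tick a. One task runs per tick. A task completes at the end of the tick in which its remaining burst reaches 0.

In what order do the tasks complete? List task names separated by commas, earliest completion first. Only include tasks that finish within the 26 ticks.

completion order = B, C, G, H, F, E

t=0: queue=[B,C] q_used=0 → run B
t=1: queue=[B,C,E,F] q_used=1 → run B
t=2: queue=[C,E,F] q_used=0 → run C
t=3: queue=[C,E,F] q_used=1 → run C
t=4: queue=[E,F,C,G] q_used=0 → run E
t=5: queue=[E,F,C,G] q_used=1 → run E
t=6: queue=[F,C,G,E] q_used=0 → run F
t=7: queue=[F,C,G,E,H] q_used=1 → run F
t=8: queue=[C,G,E,H,F] q_used=0 → run C
t=9: queue=[C,G,E,H,F] q_used=1 → run C
t=10: queue=[G,E,H,F] q_used=0 → run G
t=11: queue=[G,E,H,F] q_used=1 → run G
t=12: queue=[E,H,F] q_used=0 → run E
t=13: queue=[E,H,F] q_used=1 → run E
t=14: queue=[H,F,E] q_used=0 → run H
t=15: queue=[H,F,E] q_used=1 → run H
t=16: queue=[F,E] q_used=0 → run F
t=17: queue=[E] q_used=0 → run E
t=18: queue=[E] q_used=1 → run E
t=19: (idle)
t=20: (idle)
t=21: (idle)
t=22: (idle)
t=23: (idle)
t=24: (idle)
t=25: (idle)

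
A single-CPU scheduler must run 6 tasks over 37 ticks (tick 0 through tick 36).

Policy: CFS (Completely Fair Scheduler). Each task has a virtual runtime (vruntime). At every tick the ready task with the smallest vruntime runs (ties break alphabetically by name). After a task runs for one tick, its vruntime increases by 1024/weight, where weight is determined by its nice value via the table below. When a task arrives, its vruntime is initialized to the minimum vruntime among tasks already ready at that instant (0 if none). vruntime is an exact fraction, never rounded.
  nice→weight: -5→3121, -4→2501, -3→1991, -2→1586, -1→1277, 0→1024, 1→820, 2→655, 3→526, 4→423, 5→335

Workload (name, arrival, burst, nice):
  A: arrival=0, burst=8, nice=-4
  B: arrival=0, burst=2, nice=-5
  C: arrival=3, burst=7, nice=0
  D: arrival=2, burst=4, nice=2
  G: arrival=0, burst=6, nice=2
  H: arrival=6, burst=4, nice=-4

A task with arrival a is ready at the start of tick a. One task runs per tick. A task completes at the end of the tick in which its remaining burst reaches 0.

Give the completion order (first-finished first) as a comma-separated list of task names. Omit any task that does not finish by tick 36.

t=0: vr[A=0 B=0 G=0] → run A
t=1: vr[A=1024/2501 B=0 G=0] → run B
t=2: vr[A=1024/2501 B=1024/3121 D=0 G=0] → run D
t=3: vr[A=1024/2501 B=1024/3121 C=0 D=1024/655 G=0] → run C
t=4: vr[A=1024/2501 B=1024/3121 C=1 D=1024/655 G=0] → run G
t=5: vr[A=1024/2501 B=1024/3121 C=1 D=1024/655 G=1024/655] → run B
t=6: vr[A=1024/2501 C=1 D=1024/655 G=1024/655 H=1024/2501] → run A
t=7: vr[A=2048/2501 C=1 D=1024/655 G=1024/655 H=1024/2501] → run H
t=8: vr[A=2048/2501 C=1 D=1024/655 G=1024/655 H=2048/2501] → run A
t=9: vr[A=3072/2501 C=1 D=1024/655 G=1024/655 H=2048/2501] → run H
t=10: vr[A=3072/2501 C=1 D=1024/655 G=1024/655 H=3072/2501] → run C
t=11: vr[A=3072/2501 C=2 D=1024/655 G=1024/655 H=3072/2501] → run A
t=12: vr[A=4096/2501 C=2 D=1024/655 G=1024/655 H=3072/2501] → run H
t=13: vr[A=4096/2501 C=2 D=1024/655 G=1024/655 H=4096/2501] → run D
t=14: vr[A=4096/2501 C=2 D=2048/655 G=1024/655 H=4096/2501] → run G
t=15: vr[A=4096/2501 C=2 D=2048/655 G=2048/655 H=4096/2501] → run A
t=16: vr[A=5120/2501 C=2 D=2048/655 G=2048/655 H=4096/2501] → run H
t=17: vr[A=5120/2501 C=2 D=2048/655 G=2048/655] → run C
t=18: vr[A=5120/2501 C=3 D=2048/655 G=2048/655] → run A
t=19: vr[A=6144/2501 C=3 D=2048/655 G=2048/655] → run A
t=20: vr[A=7168/2501 C=3 D=2048/655 G=2048/655] → run A
t=21: vr[C=3 D=2048/655 G=2048/655] → run C
t=22: vr[C=4 D=2048/655 G=2048/655] → run D
t=23: vr[C=4 D=3072/655 G=2048/655] → run G
t=24: vr[C=4 D=3072/655 G=3072/655] → run C
t=25: vr[C=5 D=3072/655 G=3072/655] → run D
t=26: vr[C=5 G=3072/655] → run G
t=27: vr[C=5 G=4096/655] → run C
t=28: vr[C=6 G=4096/655] → run C
t=29: vr[G=4096/655] → run G
t=30: vr[G=1024/131] → run G
t=31: (idle)
t=32: (idle)
t=33: (idle)
t=34: (idle)
t=35: (idle)
t=36: (idle)

completion order = B, H, A, D, C, G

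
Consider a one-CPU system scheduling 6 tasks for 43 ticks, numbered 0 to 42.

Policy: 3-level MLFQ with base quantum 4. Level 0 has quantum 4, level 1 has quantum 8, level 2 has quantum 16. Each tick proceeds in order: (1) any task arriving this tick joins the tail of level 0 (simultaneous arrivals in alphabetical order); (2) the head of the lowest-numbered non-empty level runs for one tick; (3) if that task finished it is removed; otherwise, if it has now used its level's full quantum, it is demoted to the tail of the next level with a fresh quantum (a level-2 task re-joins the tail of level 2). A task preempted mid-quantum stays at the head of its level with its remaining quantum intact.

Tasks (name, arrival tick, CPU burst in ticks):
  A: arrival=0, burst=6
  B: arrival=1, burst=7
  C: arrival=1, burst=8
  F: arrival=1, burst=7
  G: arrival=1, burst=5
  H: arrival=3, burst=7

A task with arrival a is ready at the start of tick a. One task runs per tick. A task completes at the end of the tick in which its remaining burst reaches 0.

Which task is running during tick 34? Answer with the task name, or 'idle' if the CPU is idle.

running at tick 34 = F

t=0: L0/L1/L2 = A/-/- → run A
t=1: L0/L1/L2 = ABCFG/-/- → run A
t=2: L0/L1/L2 = ABCFG/-/- → run A
t=3: L0/L1/L2 = ABCFGH/-/- → run A
t=4: L0/L1/L2 = BCFGH/A/- → run B
t=5: L0/L1/L2 = BCFGH/A/- → run B
t=6: L0/L1/L2 = BCFGH/A/- → run B
t=7: L0/L1/L2 = BCFGH/A/- → run B
t=8: L0/L1/L2 = CFGH/AB/- → run C
t=9: L0/L1/L2 = CFGH/AB/- → run C
t=10: L0/L1/L2 = CFGH/AB/- → run C
t=11: L0/L1/L2 = CFGH/AB/- → run C
t=12: L0/L1/L2 = FGH/ABC/- → run F
t=13: L0/L1/L2 = FGH/ABC/- → run F
t=14: L0/L1/L2 = FGH/ABC/- → run F
t=15: L0/L1/L2 = FGH/ABC/- → run F
t=16: L0/L1/L2 = GH/ABCF/- → run G
t=17: L0/L1/L2 = GH/ABCF/- → run G
t=18: L0/L1/L2 = GH/ABCF/- → run G
t=19: L0/L1/L2 = GH/ABCF/- → run G
t=20: L0/L1/L2 = H/ABCFG/- → run H
t=21: L0/L1/L2 = H/ABCFG/- → run H
t=22: L0/L1/L2 = H/ABCFG/- → run H
t=23: L0/L1/L2 = H/ABCFG/- → run H
t=24: L0/L1/L2 = -/ABCFGH/- → run A
t=25: L0/L1/L2 = -/ABCFGH/- → run A
t=26: L0/L1/L2 = -/BCFGH/- → run B
t=27: L0/L1/L2 = -/BCFGH/- → run B
t=28: L0/L1/L2 = -/BCFGH/- → run B
t=29: L0/L1/L2 = -/CFGH/- → run C
t=30: L0/L1/L2 = -/CFGH/- → run C
t=31: L0/L1/L2 = -/CFGH/- → run C
t=32: L0/L1/L2 = -/CFGH/- → run C
t=33: L0/L1/L2 = -/FGH/- → run F
t=34: L0/L1/L2 = -/FGH/- → run F
t=35: L0/L1/L2 = -/FGH/- → run F
t=36: L0/L1/L2 = -/GH/- → run G
t=37: L0/L1/L2 = -/H/- → run H
t=38: L0/L1/L2 = -/H/- → run H
t=39: L0/L1/L2 = -/H/- → run H
t=40: (idle)
t=41: (idle)
t=42: (idle)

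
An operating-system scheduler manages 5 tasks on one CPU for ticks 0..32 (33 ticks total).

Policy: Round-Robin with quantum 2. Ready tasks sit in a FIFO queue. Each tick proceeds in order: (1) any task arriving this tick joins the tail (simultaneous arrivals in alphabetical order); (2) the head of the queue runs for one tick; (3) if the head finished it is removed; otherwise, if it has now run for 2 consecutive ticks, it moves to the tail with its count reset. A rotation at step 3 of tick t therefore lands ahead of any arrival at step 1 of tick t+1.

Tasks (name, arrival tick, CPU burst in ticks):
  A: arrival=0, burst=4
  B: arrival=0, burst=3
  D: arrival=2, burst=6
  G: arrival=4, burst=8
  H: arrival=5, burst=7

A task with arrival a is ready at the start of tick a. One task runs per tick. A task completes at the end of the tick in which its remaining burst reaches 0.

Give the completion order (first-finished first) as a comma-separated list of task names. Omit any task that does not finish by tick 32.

completion order = A, B, D, G, H

t=0: queue=[A,B] q_used=0 → run A
t=1: queue=[A,B] q_used=1 → run A
t=2: queue=[B,A,D] q_used=0 → run B
t=3: queue=[B,A,D] q_used=1 → run B
t=4: queue=[A,D,B,G] q_used=0 → run A
t=5: queue=[A,D,B,G,H] q_used=1 → run A
t=6: queue=[D,B,G,H] q_used=0 → run D
t=7: queue=[D,B,G,H] q_used=1 → run D
t=8: queue=[B,G,H,D] q_used=0 → run B
t=9: queue=[G,H,D] q_used=0 → run G
t=10: queue=[G,H,D] q_used=1 → run G
t=11: queue=[H,D,G] q_used=0 → run H
t=12: queue=[H,D,G] q_used=1 → run H
t=13: queue=[D,G,H] q_used=0 → run D
t=14: queue=[D,G,H] q_used=1 → run D
t=15: queue=[G,H,D] q_used=0 → run G
t=16: queue=[G,H,D] q_used=1 → run G
t=17: queue=[H,D,G] q_used=0 → run H
t=18: queue=[H,D,G] q_used=1 → run H
t=19: queue=[D,G,H] q_used=0 → run D
t=20: queue=[D,G,H] q_used=1 → run D
t=21: queue=[G,H] q_used=0 → run G
t=22: queue=[G,H] q_used=1 → run G
t=23: queue=[H,G] q_used=0 → run H
t=24: queue=[H,G] q_used=1 → run H
t=25: queue=[G,H] q_used=0 → run G
t=26: queue=[G,H] q_used=1 → run G
t=27: queue=[H] q_used=0 → run H
t=28: (idle)
t=29: (idle)
t=30: (idle)
t=31: (idle)
t=32: (idle)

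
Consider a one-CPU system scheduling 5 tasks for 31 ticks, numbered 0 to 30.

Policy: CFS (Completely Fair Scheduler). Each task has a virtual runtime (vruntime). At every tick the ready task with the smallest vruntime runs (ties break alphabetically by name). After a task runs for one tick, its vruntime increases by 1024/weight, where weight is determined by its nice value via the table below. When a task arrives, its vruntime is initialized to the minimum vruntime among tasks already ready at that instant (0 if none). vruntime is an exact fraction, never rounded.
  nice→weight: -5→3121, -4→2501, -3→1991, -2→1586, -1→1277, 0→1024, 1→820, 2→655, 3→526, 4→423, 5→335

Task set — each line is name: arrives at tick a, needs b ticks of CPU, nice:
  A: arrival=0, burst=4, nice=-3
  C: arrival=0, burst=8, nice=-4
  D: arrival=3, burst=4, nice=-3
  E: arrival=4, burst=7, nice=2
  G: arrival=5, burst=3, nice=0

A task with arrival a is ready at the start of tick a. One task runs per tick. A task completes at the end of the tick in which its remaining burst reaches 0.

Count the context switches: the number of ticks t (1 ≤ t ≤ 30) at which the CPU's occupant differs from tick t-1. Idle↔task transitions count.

t=0: vr[A=0 C=0] → run A
t=1: vr[A=1024/1991 C=0] → run C
t=2: vr[A=1024/1991 C=1024/2501] → run C
t=3: vr[A=1024/1991 C=2048/2501 D=1024/1991] → run A
t=4: vr[A=2048/1991 C=2048/2501 D=1024/1991 E=1024/1991] → run D
t=5: vr[A=2048/1991 C=2048/2501 D=2048/1991 E=1024/1991 G=1024/1991] → run E
t=6: vr[A=2048/1991 C=2048/2501 D=2048/1991 E=2709504/1304105 G=1024/1991] → run G
t=7: vr[A=2048/1991 C=2048/2501 D=2048/1991 E=2709504/1304105 G=3015/1991] → run C
t=8: vr[A=2048/1991 C=3072/2501 D=2048/1991 E=2709504/1304105 G=3015/1991] → run A
t=9: vr[A=3072/1991 C=3072/2501 D=2048/1991 E=2709504/1304105 G=3015/1991] → run D
t=10: vr[A=3072/1991 C=3072/2501 D=3072/1991 E=2709504/1304105 G=3015/1991] → run C
t=11: vr[A=3072/1991 C=4096/2501 D=3072/1991 E=2709504/1304105 G=3015/1991] → run G
t=12: vr[A=3072/1991 C=4096/2501 D=3072/1991 E=2709504/1304105 G=5006/1991] → run A
t=13: vr[C=4096/2501 D=3072/1991 E=2709504/1304105 G=5006/1991] → run D
t=14: vr[C=4096/2501 D=4096/1991 E=2709504/1304105 G=5006/1991] → run C
t=15: vr[C=5120/2501 D=4096/1991 E=2709504/1304105 G=5006/1991] → run C
t=16: vr[C=6144/2501 D=4096/1991 E=2709504/1304105 G=5006/1991] → run D
t=17: vr[C=6144/2501 E=2709504/1304105 G=5006/1991] → run E
t=18: vr[C=6144/2501 E=4748288/1304105 G=5006/1991] → run C
t=19: vr[C=7168/2501 E=4748288/1304105 G=5006/1991] → run G
t=20: vr[C=7168/2501 E=4748288/1304105] → run C
t=21: vr[E=4748288/1304105] → run E
t=22: vr[E=6787072/1304105] → run E
t=23: vr[E=8825856/1304105] → run E
t=24: vr[E=2172928/260821] → run E
t=25: vr[E=12903424/1304105] → run E
t=26: (idle)
t=27: (idle)
t=28: (idle)
t=29: (idle)
t=30: (idle)

context switches = 20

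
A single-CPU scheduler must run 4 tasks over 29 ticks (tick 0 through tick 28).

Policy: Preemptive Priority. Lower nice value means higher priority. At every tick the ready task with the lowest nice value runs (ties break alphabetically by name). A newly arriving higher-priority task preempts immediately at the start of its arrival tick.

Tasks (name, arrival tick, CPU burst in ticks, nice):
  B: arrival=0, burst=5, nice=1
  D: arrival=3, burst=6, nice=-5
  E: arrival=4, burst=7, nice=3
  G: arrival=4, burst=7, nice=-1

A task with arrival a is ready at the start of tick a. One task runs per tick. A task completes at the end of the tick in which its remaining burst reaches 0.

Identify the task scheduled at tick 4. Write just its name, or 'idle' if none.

t=0: ready={B} → run B
t=1: ready={B} → run B
t=2: ready={B} → run B
t=3: ready={B,D} → run D
t=4: ready={B,D,E,G} → run D
t=5: ready={B,D,E,G} → run D
t=6: ready={B,D,E,G} → run D
t=7: ready={B,D,E,G} → run D
t=8: ready={B,D,E,G} → run D
t=9: ready={B,E,G} → run G
t=10: ready={B,E,G} → run G
t=11: ready={B,E,G} → run G
t=12: ready={B,E,G} → run G
t=13: ready={B,E,G} → run G
t=14: ready={B,E,G} → run G
t=15: ready={B,E,G} → run G
t=16: ready={B,E} → run B
t=17: ready={B,E} → run B
t=18: ready={E} → run E
t=19: ready={E} → run E
t=20: ready={E} → run E
t=21: ready={E} → run E
t=22: ready={E} → run E
t=23: ready={E} → run E
t=24: ready={E} → run E
t=25: (idle)
t=26: (idle)
t=27: (idle)
t=28: (idle)

running at tick 4 = D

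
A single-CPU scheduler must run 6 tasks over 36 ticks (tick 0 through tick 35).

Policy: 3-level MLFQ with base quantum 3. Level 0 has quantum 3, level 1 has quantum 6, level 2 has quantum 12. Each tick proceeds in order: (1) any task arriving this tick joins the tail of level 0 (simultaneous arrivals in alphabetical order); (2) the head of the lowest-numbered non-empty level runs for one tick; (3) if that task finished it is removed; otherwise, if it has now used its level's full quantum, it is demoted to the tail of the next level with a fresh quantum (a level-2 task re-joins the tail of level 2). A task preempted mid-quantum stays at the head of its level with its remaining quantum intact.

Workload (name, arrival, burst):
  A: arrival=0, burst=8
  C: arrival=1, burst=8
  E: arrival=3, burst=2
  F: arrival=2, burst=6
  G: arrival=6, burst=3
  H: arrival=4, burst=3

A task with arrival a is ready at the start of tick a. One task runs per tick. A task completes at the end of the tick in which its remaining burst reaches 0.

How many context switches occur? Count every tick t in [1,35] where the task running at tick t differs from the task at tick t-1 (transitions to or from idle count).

context switches = 9

t=0: L0/L1/L2 = A/-/- → run A
t=1: L0/L1/L2 = AC/-/- → run A
t=2: L0/L1/L2 = ACF/-/- → run A
t=3: L0/L1/L2 = CFE/A/- → run C
t=4: L0/L1/L2 = CFEH/A/- → run C
t=5: L0/L1/L2 = CFEH/A/- → run C
t=6: L0/L1/L2 = FEHG/AC/- → run F
t=7: L0/L1/L2 = FEHG/AC/- → run F
t=8: L0/L1/L2 = FEHG/AC/- → run F
t=9: L0/L1/L2 = EHG/ACF/- → run E
t=10: L0/L1/L2 = EHG/ACF/- → run E
t=11: L0/L1/L2 = HG/ACF/- → run H
t=12: L0/L1/L2 = HG/ACF/- → run H
t=13: L0/L1/L2 = HG/ACF/- → run H
t=14: L0/L1/L2 = G/ACF/- → run G
t=15: L0/L1/L2 = G/ACF/- → run G
t=16: L0/L1/L2 = G/ACF/- → run G
t=17: L0/L1/L2 = -/ACF/- → run A
t=18: L0/L1/L2 = -/ACF/- → run A
t=19: L0/L1/L2 = -/ACF/- → run A
t=20: L0/L1/L2 = -/ACF/- → run A
t=21: L0/L1/L2 = -/ACF/- → run A
t=22: L0/L1/L2 = -/CF/- → run C
t=23: L0/L1/L2 = -/CF/- → run C
t=24: L0/L1/L2 = -/CF/- → run C
t=25: L0/L1/L2 = -/CF/- → run C
t=26: L0/L1/L2 = -/CF/- → run C
t=27: L0/L1/L2 = -/F/- → run F
t=28: L0/L1/L2 = -/F/- → run F
t=29: L0/L1/L2 = -/F/- → run F
t=30: (idle)
t=31: (idle)
t=32: (idle)
t=33: (idle)
t=34: (idle)
t=35: (idle)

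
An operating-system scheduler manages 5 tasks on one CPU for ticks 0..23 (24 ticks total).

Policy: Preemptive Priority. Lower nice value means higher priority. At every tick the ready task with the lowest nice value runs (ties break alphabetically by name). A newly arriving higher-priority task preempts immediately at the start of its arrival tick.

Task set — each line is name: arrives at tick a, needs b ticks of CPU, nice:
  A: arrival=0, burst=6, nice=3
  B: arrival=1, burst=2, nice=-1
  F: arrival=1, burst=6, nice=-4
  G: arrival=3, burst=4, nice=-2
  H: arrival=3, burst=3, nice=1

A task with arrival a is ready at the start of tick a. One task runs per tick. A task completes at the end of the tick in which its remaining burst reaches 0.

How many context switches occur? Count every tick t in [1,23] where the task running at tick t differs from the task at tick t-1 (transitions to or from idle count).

context switches = 6

t=0: ready={A} → run A
t=1: ready={A,B,F} → run F
t=2: ready={A,B,F} → run F
t=3: ready={A,B,F,G,H} → run F
t=4: ready={A,B,F,G,H} → run F
t=5: ready={A,B,F,G,H} → run F
t=6: ready={A,B,F,G,H} → run F
t=7: ready={A,B,G,H} → run G
t=8: ready={A,B,G,H} → run G
t=9: ready={A,B,G,H} → run G
t=10: ready={A,B,G,H} → run G
t=11: ready={A,B,H} → run B
t=12: ready={A,B,H} → run B
t=13: ready={A,H} → run H
t=14: ready={A,H} → run H
t=15: ready={A,H} → run H
t=16: ready={A} → run A
t=17: ready={A} → run A
t=18: ready={A} → run A
t=19: ready={A} → run A
t=20: ready={A} → run A
t=21: (idle)
t=22: (idle)
t=23: (idle)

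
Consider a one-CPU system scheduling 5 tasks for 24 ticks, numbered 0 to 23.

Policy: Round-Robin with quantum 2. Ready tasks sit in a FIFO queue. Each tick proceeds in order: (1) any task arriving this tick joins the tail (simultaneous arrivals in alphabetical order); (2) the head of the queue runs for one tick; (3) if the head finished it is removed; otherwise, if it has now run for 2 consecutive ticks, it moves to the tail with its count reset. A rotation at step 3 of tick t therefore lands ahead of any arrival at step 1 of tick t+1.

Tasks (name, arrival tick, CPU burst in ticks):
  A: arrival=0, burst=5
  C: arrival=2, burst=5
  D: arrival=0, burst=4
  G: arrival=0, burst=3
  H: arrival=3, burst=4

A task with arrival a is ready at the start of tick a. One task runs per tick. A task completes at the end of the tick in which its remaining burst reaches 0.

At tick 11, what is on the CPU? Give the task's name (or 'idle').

t=0: queue=[A,D,G] q_used=0 → run A
t=1: queue=[A,D,G] q_used=1 → run A
t=2: queue=[D,G,A,C] q_used=0 → run D
t=3: queue=[D,G,A,C,H] q_used=1 → run D
t=4: queue=[G,A,C,H,D] q_used=0 → run G
t=5: queue=[G,A,C,H,D] q_used=1 → run G
t=6: queue=[A,C,H,D,G] q_used=0 → run A
t=7: queue=[A,C,H,D,G] q_used=1 → run A
t=8: queue=[C,H,D,G,A] q_used=0 → run C
t=9: queue=[C,H,D,G,A] q_used=1 → run C
t=10: queue=[H,D,G,A,C] q_used=0 → run H
t=11: queue=[H,D,G,A,C] q_used=1 → run H
t=12: queue=[D,G,A,C,H] q_used=0 → run D
t=13: queue=[D,G,A,C,H] q_used=1 → run D
t=14: queue=[G,A,C,H] q_used=0 → run G
t=15: queue=[A,C,H] q_used=0 → run A
t=16: queue=[C,H] q_used=0 → run C
t=17: queue=[C,H] q_used=1 → run C
t=18: queue=[H,C] q_used=0 → run H
t=19: queue=[H,C] q_used=1 → run H
t=20: queue=[C] q_used=0 → run C
t=21: (idle)
t=22: (idle)
t=23: (idle)

running at tick 11 = H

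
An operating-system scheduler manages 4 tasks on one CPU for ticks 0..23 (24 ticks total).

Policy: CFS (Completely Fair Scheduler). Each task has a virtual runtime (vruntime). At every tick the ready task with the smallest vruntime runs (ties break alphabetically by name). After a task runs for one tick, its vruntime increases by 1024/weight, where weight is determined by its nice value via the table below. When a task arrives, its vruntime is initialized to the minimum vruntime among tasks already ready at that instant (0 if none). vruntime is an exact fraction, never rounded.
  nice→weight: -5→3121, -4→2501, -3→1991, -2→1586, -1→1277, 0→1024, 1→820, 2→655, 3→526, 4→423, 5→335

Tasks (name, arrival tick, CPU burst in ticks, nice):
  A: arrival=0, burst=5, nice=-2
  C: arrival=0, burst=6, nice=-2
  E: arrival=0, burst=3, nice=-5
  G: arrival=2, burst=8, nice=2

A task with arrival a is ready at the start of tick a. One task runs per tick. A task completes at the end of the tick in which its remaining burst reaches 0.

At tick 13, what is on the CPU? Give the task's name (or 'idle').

running at tick 13 = A

t=0: vr[A=0 C=0 E=0] → run A
t=1: vr[A=512/793 C=0 E=0] → run C
t=2: vr[A=512/793 C=512/793 E=0 G=0] → run E
t=3: vr[A=512/793 C=512/793 E=1024/3121 G=0] → run G
t=4: vr[A=512/793 C=512/793 E=1024/3121 G=1024/655] → run E
t=5: vr[A=512/793 C=512/793 E=2048/3121 G=1024/655] → run A
t=6: vr[A=1024/793 C=512/793 E=2048/3121 G=1024/655] → run C
t=7: vr[A=1024/793 C=1024/793 E=2048/3121 G=1024/655] → run E
t=8: vr[A=1024/793 C=1024/793 G=1024/655] → run A
t=9: vr[A=1536/793 C=1024/793 G=1024/655] → run C
t=10: vr[A=1536/793 C=1536/793 G=1024/655] → run G
t=11: vr[A=1536/793 C=1536/793 G=2048/655] → run A
t=12: vr[A=2048/793 C=1536/793 G=2048/655] → run C
t=13: vr[A=2048/793 C=2048/793 G=2048/655] → run A
t=14: vr[C=2048/793 G=2048/655] → run C
t=15: vr[C=2560/793 G=2048/655] → run G
t=16: vr[C=2560/793 G=3072/655] → run C
t=17: vr[G=3072/655] → run G
t=18: vr[G=4096/655] → run G
t=19: vr[G=1024/131] → run G
t=20: vr[G=6144/655] → run G
t=21: vr[G=7168/655] → run G
t=22: (idle)
t=23: (idle)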